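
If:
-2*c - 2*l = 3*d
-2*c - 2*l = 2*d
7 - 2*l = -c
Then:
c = -7/3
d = 0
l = 7/3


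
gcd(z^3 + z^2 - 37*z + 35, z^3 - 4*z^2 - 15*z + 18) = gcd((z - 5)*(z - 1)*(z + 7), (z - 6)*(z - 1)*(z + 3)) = z - 1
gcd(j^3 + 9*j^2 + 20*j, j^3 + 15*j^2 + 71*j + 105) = j + 5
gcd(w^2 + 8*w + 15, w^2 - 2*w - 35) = w + 5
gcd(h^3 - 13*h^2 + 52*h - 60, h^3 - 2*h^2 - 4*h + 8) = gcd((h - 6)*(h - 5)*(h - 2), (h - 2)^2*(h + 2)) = h - 2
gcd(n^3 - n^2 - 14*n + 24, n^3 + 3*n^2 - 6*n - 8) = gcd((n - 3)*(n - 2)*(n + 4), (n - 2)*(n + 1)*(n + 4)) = n^2 + 2*n - 8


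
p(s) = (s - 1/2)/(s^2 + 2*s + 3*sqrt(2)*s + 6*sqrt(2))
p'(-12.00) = -0.02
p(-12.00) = -0.16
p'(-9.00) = -0.07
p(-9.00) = -0.29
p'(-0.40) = 0.29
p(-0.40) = -0.15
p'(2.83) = 0.01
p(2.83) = 0.07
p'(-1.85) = 49.18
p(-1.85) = -6.55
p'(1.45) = 0.03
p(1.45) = 0.05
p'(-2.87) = 0.35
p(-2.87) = 2.82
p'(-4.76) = -7.75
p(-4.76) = -3.68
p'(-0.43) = 0.31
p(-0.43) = -0.16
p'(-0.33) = 0.26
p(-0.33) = -0.13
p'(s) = (s - 1/2)*(-2*s - 3*sqrt(2) - 2)/(s^2 + 2*s + 3*sqrt(2)*s + 6*sqrt(2))^2 + 1/(s^2 + 2*s + 3*sqrt(2)*s + 6*sqrt(2)) = (s^2 + 2*s + 3*sqrt(2)*s - (2*s - 1)*(2*s + 2 + 3*sqrt(2))/2 + 6*sqrt(2))/(s^2 + 2*s + 3*sqrt(2)*s + 6*sqrt(2))^2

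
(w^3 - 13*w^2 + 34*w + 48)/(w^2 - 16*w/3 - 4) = 3*(w^2 - 7*w - 8)/(3*w + 2)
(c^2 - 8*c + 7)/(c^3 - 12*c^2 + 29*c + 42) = (c - 1)/(c^2 - 5*c - 6)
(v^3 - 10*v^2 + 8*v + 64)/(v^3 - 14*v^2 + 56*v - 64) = (v + 2)/(v - 2)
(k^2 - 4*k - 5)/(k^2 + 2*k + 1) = (k - 5)/(k + 1)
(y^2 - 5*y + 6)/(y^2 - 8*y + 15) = (y - 2)/(y - 5)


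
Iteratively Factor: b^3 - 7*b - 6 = (b + 2)*(b^2 - 2*b - 3) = (b - 3)*(b + 2)*(b + 1)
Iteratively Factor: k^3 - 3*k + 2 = (k + 2)*(k^2 - 2*k + 1) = (k - 1)*(k + 2)*(k - 1)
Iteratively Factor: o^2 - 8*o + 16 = (o - 4)*(o - 4)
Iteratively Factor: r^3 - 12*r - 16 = (r - 4)*(r^2 + 4*r + 4) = (r - 4)*(r + 2)*(r + 2)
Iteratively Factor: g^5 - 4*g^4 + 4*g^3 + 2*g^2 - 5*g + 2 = (g + 1)*(g^4 - 5*g^3 + 9*g^2 - 7*g + 2) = (g - 1)*(g + 1)*(g^3 - 4*g^2 + 5*g - 2) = (g - 1)^2*(g + 1)*(g^2 - 3*g + 2) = (g - 2)*(g - 1)^2*(g + 1)*(g - 1)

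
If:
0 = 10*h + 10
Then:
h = -1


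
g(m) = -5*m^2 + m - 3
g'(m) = 1 - 10*m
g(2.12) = -23.35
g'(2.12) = -20.20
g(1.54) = -13.32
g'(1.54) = -14.40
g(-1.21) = -11.53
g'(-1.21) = 13.10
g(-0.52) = -4.87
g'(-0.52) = 6.20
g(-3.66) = -73.64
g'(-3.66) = 37.60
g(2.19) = -24.79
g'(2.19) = -20.90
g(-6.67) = -232.11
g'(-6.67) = 67.70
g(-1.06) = -9.68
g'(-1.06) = 11.60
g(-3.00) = -51.00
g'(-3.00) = 31.00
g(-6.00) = -189.00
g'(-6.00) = 61.00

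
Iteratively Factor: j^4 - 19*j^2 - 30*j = (j)*(j^3 - 19*j - 30) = j*(j + 3)*(j^2 - 3*j - 10) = j*(j + 2)*(j + 3)*(j - 5)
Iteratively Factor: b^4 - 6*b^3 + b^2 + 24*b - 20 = (b + 2)*(b^3 - 8*b^2 + 17*b - 10) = (b - 2)*(b + 2)*(b^2 - 6*b + 5) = (b - 5)*(b - 2)*(b + 2)*(b - 1)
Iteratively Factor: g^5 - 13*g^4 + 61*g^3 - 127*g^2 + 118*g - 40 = (g - 2)*(g^4 - 11*g^3 + 39*g^2 - 49*g + 20) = (g - 2)*(g - 1)*(g^3 - 10*g^2 + 29*g - 20) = (g - 4)*(g - 2)*(g - 1)*(g^2 - 6*g + 5) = (g - 5)*(g - 4)*(g - 2)*(g - 1)*(g - 1)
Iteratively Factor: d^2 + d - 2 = (d + 2)*(d - 1)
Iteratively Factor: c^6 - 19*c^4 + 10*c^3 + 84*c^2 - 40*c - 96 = (c + 4)*(c^5 - 4*c^4 - 3*c^3 + 22*c^2 - 4*c - 24) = (c - 2)*(c + 4)*(c^4 - 2*c^3 - 7*c^2 + 8*c + 12) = (c - 2)^2*(c + 4)*(c^3 - 7*c - 6) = (c - 2)^2*(c + 1)*(c + 4)*(c^2 - c - 6) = (c - 2)^2*(c + 1)*(c + 2)*(c + 4)*(c - 3)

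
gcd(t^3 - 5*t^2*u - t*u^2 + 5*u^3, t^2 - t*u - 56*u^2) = 1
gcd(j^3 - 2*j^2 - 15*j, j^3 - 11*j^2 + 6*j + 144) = j + 3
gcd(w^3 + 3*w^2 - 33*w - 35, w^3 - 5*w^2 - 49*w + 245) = w^2 + 2*w - 35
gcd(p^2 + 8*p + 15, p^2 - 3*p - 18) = p + 3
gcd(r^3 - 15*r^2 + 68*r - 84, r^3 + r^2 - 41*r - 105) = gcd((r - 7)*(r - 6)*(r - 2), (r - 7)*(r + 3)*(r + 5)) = r - 7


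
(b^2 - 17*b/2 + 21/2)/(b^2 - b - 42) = (b - 3/2)/(b + 6)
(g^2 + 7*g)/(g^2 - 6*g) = (g + 7)/(g - 6)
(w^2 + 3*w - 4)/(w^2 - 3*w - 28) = (w - 1)/(w - 7)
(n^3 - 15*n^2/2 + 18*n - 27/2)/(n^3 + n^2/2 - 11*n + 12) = (n^2 - 6*n + 9)/(n^2 + 2*n - 8)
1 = 1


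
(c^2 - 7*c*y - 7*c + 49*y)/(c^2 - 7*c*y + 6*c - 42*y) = (c - 7)/(c + 6)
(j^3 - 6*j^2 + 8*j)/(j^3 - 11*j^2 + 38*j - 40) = j/(j - 5)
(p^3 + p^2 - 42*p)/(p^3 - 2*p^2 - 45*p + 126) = p/(p - 3)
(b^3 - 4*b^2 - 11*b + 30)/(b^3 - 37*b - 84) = (b^2 - 7*b + 10)/(b^2 - 3*b - 28)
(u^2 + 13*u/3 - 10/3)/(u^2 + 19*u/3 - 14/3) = (u + 5)/(u + 7)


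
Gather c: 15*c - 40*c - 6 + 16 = 10 - 25*c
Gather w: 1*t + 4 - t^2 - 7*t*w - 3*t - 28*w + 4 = -t^2 - 2*t + w*(-7*t - 28) + 8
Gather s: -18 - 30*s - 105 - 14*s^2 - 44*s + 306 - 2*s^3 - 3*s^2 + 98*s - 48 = -2*s^3 - 17*s^2 + 24*s + 135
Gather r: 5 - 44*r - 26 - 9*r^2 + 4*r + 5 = -9*r^2 - 40*r - 16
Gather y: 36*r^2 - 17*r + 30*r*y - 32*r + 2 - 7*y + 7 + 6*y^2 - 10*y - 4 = 36*r^2 - 49*r + 6*y^2 + y*(30*r - 17) + 5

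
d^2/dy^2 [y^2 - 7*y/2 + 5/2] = 2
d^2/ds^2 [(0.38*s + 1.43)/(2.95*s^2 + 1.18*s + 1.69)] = ((0.38*s + 1.43)*(5.9*s + 1.18)*(11.8*s + 2.36) - (6.726*s + 9.3338)*(2.95*s^2 + 1.18*s + 1.69))/(2.95*s^2 + 1.18*s + 1.69)^3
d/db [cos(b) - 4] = -sin(b)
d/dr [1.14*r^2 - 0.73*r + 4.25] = 2.28*r - 0.73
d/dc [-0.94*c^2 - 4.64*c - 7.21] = -1.88*c - 4.64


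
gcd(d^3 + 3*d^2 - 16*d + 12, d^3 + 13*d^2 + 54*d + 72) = d + 6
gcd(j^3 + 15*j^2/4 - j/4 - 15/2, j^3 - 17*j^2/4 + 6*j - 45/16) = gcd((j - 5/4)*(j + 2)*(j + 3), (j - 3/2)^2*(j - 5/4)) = j - 5/4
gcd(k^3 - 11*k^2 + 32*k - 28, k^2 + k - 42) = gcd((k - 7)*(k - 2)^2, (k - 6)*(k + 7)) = 1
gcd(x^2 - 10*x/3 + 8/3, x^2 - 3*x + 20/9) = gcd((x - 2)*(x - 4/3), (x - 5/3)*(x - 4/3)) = x - 4/3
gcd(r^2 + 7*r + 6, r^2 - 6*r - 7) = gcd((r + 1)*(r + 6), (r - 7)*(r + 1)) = r + 1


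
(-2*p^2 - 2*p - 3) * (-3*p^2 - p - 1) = 6*p^4 + 8*p^3 + 13*p^2 + 5*p + 3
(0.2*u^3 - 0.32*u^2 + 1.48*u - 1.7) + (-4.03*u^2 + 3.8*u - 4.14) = 0.2*u^3 - 4.35*u^2 + 5.28*u - 5.84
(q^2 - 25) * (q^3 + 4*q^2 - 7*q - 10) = q^5 + 4*q^4 - 32*q^3 - 110*q^2 + 175*q + 250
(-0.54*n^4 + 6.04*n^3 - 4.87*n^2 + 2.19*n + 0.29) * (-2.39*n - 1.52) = 1.2906*n^5 - 13.6148*n^4 + 2.4585*n^3 + 2.1683*n^2 - 4.0219*n - 0.4408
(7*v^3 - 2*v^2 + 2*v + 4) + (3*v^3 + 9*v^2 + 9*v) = 10*v^3 + 7*v^2 + 11*v + 4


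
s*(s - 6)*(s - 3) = s^3 - 9*s^2 + 18*s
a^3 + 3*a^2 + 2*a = a*(a + 1)*(a + 2)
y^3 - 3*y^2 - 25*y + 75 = (y - 5)*(y - 3)*(y + 5)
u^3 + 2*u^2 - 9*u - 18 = (u - 3)*(u + 2)*(u + 3)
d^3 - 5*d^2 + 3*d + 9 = (d - 3)^2*(d + 1)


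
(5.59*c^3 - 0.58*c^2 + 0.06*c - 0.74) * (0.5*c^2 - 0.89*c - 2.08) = 2.795*c^5 - 5.2651*c^4 - 11.081*c^3 + 0.783*c^2 + 0.5338*c + 1.5392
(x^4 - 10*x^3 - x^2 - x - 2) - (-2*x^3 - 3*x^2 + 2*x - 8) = x^4 - 8*x^3 + 2*x^2 - 3*x + 6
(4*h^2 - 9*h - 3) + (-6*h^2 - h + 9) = -2*h^2 - 10*h + 6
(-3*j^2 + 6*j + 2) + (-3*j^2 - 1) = -6*j^2 + 6*j + 1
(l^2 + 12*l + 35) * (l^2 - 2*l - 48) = l^4 + 10*l^3 - 37*l^2 - 646*l - 1680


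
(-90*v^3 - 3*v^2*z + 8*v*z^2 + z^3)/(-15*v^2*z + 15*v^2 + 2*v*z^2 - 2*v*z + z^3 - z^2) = (6*v + z)/(z - 1)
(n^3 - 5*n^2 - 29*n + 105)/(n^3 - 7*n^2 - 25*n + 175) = (n - 3)/(n - 5)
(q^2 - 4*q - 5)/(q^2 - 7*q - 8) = (q - 5)/(q - 8)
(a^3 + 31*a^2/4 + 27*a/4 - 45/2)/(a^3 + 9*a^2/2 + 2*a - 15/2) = (4*a^2 + 19*a - 30)/(2*(2*a^2 + 3*a - 5))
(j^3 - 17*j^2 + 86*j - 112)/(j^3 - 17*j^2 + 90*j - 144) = (j^2 - 9*j + 14)/(j^2 - 9*j + 18)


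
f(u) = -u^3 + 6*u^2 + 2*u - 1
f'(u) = -3*u^2 + 12*u + 2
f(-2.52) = 48.07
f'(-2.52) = -47.29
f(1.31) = 9.67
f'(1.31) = 12.57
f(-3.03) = 75.84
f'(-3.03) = -61.90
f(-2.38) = 41.71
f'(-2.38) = -43.55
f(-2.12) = 31.25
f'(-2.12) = -36.92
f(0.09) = -0.77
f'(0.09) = 3.06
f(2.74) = 28.95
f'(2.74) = 12.36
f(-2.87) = 66.32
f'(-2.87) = -57.15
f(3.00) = 32.00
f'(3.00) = 11.00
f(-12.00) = 2567.00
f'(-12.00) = -574.00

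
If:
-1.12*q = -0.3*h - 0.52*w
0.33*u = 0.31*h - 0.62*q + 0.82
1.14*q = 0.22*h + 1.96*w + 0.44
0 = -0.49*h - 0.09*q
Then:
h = 0.02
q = -0.14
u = 2.76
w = -0.31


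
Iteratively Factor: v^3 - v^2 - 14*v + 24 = (v - 2)*(v^2 + v - 12) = (v - 2)*(v + 4)*(v - 3)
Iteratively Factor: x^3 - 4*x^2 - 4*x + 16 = (x + 2)*(x^2 - 6*x + 8) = (x - 4)*(x + 2)*(x - 2)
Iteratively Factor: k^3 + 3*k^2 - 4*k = (k - 1)*(k^2 + 4*k) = k*(k - 1)*(k + 4)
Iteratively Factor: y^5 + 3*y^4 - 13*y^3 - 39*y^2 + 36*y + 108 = (y + 2)*(y^4 + y^3 - 15*y^2 - 9*y + 54) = (y + 2)*(y + 3)*(y^3 - 2*y^2 - 9*y + 18) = (y + 2)*(y + 3)^2*(y^2 - 5*y + 6) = (y - 3)*(y + 2)*(y + 3)^2*(y - 2)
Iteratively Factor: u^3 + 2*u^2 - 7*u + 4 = (u + 4)*(u^2 - 2*u + 1) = (u - 1)*(u + 4)*(u - 1)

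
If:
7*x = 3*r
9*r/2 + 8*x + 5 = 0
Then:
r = -70/111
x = -10/37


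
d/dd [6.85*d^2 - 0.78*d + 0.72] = 13.7*d - 0.78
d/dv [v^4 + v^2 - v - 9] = 4*v^3 + 2*v - 1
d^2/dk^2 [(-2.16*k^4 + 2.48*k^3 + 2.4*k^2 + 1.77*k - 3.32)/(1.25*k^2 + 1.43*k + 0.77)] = (-6.75*k^6 - 23.166*k^5 - 38.975904*k^4 - 35.734062*k^3 - 43.9686*k^2 - 37.006398*k - 8.23911)/(1.953125*k^6 + 6.703125*k^5 + 11.27775*k^4 + 11.182457*k^3 + 6.947094*k^2 + 2.543541*k + 0.456533)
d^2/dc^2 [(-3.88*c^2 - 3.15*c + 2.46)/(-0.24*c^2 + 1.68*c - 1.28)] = (-2.22044604925031e-16*c^4 + 3.491712*c^3 - 8.001792*c^2 + 0.145152*c + 13.88672)/(0.013824*c^6 - 0.290304*c^5 + 2.253312*c^4 - 7.838208*c^3 + 12.017664*c^2 - 8.257536*c + 2.097152)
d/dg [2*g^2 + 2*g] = 4*g + 2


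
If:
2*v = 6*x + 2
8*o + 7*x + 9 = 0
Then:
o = -7*x/8 - 9/8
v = 3*x + 1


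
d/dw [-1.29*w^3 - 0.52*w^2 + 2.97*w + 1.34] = -3.87*w^2 - 1.04*w + 2.97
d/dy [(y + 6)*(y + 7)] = 2*y + 13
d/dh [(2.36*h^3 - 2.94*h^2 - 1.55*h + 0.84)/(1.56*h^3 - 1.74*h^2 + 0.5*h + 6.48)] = (1.77635683940025e-15*h^5 + 0.479999999999997*h^4 + 7.196*h^3 + 37.7802*h^2 - 35.1792*h - 10.464)/(2.4336*h^6 - 5.4288*h^5 + 4.5876*h^4 + 18.4776*h^3 - 22.3004*h^2 + 6.48*h + 41.9904)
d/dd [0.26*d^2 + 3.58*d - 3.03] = 0.52*d + 3.58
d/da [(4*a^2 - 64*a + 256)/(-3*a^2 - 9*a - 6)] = 4*(-19*a^2 + 124*a + 224)/(3*(a^4 + 6*a^3 + 13*a^2 + 12*a + 4))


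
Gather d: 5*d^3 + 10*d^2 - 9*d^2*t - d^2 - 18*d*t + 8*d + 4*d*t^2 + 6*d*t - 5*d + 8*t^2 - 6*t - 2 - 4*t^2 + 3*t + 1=5*d^3 + d^2*(9 - 9*t) + d*(4*t^2 - 12*t + 3) + 4*t^2 - 3*t - 1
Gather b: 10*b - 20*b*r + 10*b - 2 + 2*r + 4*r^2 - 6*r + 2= b*(20 - 20*r) + 4*r^2 - 4*r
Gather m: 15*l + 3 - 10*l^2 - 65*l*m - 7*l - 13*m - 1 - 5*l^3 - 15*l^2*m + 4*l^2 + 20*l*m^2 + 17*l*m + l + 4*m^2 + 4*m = -5*l^3 - 6*l^2 + 9*l + m^2*(20*l + 4) + m*(-15*l^2 - 48*l - 9) + 2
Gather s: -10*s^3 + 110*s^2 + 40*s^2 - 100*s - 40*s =-10*s^3 + 150*s^2 - 140*s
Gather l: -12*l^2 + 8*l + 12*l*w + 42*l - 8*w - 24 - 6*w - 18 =-12*l^2 + l*(12*w + 50) - 14*w - 42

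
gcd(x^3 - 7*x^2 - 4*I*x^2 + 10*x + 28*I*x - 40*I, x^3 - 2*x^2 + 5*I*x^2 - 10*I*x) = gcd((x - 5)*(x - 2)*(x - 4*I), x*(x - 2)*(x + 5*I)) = x - 2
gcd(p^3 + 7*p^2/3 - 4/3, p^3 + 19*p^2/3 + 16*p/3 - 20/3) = p^2 + 4*p/3 - 4/3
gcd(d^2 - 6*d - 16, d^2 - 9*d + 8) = d - 8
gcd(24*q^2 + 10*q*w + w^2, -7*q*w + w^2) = 1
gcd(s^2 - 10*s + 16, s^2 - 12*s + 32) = s - 8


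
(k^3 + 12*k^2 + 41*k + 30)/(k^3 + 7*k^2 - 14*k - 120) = (k + 1)/(k - 4)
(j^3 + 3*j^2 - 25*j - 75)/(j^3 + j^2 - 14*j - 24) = (j^2 - 25)/(j^2 - 2*j - 8)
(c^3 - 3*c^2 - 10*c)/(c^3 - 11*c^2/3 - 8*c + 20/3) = 3*c/(3*c - 2)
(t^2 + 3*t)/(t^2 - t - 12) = t/(t - 4)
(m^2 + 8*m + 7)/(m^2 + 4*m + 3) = (m + 7)/(m + 3)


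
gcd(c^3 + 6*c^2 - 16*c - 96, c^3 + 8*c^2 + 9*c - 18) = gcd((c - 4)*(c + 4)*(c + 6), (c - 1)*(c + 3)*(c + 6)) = c + 6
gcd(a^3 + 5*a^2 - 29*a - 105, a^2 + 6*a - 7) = a + 7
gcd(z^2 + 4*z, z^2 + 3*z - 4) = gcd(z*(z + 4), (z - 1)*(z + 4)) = z + 4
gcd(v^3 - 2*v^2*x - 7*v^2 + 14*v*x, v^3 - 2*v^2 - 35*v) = v^2 - 7*v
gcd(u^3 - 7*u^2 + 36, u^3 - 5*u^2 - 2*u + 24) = u^2 - u - 6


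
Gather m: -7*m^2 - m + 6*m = -7*m^2 + 5*m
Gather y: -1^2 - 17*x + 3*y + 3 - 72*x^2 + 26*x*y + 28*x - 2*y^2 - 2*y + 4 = -72*x^2 + 11*x - 2*y^2 + y*(26*x + 1) + 6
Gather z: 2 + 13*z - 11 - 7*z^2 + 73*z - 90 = -7*z^2 + 86*z - 99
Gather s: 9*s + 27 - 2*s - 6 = 7*s + 21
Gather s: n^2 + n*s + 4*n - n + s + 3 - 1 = n^2 + 3*n + s*(n + 1) + 2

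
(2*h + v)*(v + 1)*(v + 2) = 2*h*v^2 + 6*h*v + 4*h + v^3 + 3*v^2 + 2*v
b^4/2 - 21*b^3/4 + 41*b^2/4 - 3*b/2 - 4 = (b/2 + 1/4)*(b - 8)*(b - 2)*(b - 1)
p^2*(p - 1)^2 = p^4 - 2*p^3 + p^2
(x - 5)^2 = x^2 - 10*x + 25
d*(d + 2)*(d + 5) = d^3 + 7*d^2 + 10*d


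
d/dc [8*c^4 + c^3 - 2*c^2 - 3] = c*(32*c^2 + 3*c - 4)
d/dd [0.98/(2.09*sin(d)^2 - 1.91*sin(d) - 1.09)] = (1.8718 - 4.0964*sin(d))*cos(d)/(-2.09*sin(d)^2 + 1.91*sin(d) + 1.09)^2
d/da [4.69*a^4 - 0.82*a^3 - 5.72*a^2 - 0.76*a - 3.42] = 18.76*a^3 - 2.46*a^2 - 11.44*a - 0.76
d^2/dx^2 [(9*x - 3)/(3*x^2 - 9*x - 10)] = 18*((10 - 9*x)*(-3*x^2 + 9*x + 10) - 3*(2*x - 3)^2*(3*x - 1))/(-3*x^2 + 9*x + 10)^3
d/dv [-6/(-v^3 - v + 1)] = 6*(-3*v^2 - 1)/(v^3 + v - 1)^2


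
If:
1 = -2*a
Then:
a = -1/2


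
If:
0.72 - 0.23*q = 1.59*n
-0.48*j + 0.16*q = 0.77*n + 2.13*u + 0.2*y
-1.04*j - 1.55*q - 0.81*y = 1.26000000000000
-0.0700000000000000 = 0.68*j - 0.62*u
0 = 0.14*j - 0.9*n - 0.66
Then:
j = 1.56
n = -0.49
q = 6.52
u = 1.82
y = -16.04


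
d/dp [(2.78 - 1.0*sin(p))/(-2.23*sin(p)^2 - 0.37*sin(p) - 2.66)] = (-2.23*sin(p)^2 + 12.3988*sin(p) + 3.6886)*cos(p)/(4.9729*sin(p)^4 + 1.6502*sin(p)^3 + 12.0005*sin(p)^2 + 1.9684*sin(p) + 7.0756)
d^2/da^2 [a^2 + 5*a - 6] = 2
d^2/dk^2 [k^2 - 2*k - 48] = 2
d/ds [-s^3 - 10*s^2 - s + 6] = -3*s^2 - 20*s - 1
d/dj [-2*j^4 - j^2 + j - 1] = -8*j^3 - 2*j + 1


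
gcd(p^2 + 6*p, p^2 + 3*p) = p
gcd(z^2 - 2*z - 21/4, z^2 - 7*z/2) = z - 7/2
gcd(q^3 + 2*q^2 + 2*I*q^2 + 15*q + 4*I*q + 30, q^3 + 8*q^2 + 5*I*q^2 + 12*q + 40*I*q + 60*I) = q^2 + q*(2 + 5*I) + 10*I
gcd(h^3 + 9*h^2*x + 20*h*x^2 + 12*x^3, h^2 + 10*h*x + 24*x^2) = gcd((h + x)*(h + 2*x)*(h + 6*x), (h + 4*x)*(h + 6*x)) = h + 6*x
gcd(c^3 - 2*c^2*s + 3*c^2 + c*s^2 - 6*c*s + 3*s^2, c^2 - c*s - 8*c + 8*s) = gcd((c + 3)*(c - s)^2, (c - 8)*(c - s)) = -c + s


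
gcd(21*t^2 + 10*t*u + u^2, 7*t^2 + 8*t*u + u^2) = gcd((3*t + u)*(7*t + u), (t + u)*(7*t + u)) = 7*t + u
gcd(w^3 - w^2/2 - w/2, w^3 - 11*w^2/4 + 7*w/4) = w^2 - w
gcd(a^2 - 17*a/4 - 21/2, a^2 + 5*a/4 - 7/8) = a + 7/4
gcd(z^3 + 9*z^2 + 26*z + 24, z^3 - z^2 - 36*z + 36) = 1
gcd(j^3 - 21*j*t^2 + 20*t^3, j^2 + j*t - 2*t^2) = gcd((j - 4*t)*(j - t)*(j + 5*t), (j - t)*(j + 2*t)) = -j + t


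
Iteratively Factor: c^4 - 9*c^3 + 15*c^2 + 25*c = (c + 1)*(c^3 - 10*c^2 + 25*c) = (c - 5)*(c + 1)*(c^2 - 5*c) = c*(c - 5)*(c + 1)*(c - 5)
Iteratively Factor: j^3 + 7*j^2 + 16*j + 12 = (j + 2)*(j^2 + 5*j + 6) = (j + 2)^2*(j + 3)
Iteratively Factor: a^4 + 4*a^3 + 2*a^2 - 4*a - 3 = (a + 1)*(a^3 + 3*a^2 - a - 3) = (a + 1)^2*(a^2 + 2*a - 3) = (a - 1)*(a + 1)^2*(a + 3)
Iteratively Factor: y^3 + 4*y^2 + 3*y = (y + 3)*(y^2 + y) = (y + 1)*(y + 3)*(y)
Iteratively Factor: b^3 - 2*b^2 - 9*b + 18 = (b - 2)*(b^2 - 9) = (b - 2)*(b + 3)*(b - 3)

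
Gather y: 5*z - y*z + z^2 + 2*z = -y*z + z^2 + 7*z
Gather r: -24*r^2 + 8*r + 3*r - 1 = -24*r^2 + 11*r - 1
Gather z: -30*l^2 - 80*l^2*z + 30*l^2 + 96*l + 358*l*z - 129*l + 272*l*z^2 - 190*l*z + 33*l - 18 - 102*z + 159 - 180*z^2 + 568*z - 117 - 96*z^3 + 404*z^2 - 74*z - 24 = -96*z^3 + z^2*(272*l + 224) + z*(-80*l^2 + 168*l + 392)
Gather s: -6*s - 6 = -6*s - 6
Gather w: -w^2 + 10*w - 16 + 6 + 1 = -w^2 + 10*w - 9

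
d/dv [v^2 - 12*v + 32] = 2*v - 12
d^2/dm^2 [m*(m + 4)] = 2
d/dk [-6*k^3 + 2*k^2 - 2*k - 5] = -18*k^2 + 4*k - 2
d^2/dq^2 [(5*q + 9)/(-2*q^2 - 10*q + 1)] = 4*(-2*(2*q + 5)^2*(5*q + 9) + (15*q + 34)*(2*q^2 + 10*q - 1))/(2*q^2 + 10*q - 1)^3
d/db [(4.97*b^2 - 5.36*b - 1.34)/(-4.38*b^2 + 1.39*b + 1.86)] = (-16.5685*b^2 + 6.75*b - 8.107)/(19.1844*b^4 - 12.1764*b^3 - 14.3615*b^2 + 5.1708*b + 3.4596)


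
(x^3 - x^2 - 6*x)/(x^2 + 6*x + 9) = x*(x^2 - x - 6)/(x^2 + 6*x + 9)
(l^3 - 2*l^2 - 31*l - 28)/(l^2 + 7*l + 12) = (l^2 - 6*l - 7)/(l + 3)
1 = 1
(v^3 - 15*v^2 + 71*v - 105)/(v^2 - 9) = (v^2 - 12*v + 35)/(v + 3)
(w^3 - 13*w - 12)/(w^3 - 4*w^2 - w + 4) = (w + 3)/(w - 1)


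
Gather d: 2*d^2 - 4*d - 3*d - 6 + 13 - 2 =2*d^2 - 7*d + 5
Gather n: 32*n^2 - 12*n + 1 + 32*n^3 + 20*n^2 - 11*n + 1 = 32*n^3 + 52*n^2 - 23*n + 2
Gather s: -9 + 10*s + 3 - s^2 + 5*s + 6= -s^2 + 15*s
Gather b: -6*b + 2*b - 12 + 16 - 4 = -4*b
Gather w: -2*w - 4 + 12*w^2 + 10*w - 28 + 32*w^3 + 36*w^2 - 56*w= 32*w^3 + 48*w^2 - 48*w - 32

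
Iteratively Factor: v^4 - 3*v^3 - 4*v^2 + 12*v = (v - 2)*(v^3 - v^2 - 6*v) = (v - 2)*(v + 2)*(v^2 - 3*v) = (v - 3)*(v - 2)*(v + 2)*(v)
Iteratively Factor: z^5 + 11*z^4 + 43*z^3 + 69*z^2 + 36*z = (z + 3)*(z^4 + 8*z^3 + 19*z^2 + 12*z) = z*(z + 3)*(z^3 + 8*z^2 + 19*z + 12) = z*(z + 3)^2*(z^2 + 5*z + 4) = z*(z + 1)*(z + 3)^2*(z + 4)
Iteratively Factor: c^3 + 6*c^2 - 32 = (c - 2)*(c^2 + 8*c + 16) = (c - 2)*(c + 4)*(c + 4)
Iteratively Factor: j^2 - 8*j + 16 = (j - 4)*(j - 4)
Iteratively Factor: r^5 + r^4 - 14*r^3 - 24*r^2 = (r - 4)*(r^4 + 5*r^3 + 6*r^2) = r*(r - 4)*(r^3 + 5*r^2 + 6*r) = r*(r - 4)*(r + 2)*(r^2 + 3*r) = r^2*(r - 4)*(r + 2)*(r + 3)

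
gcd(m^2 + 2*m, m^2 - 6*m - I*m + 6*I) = 1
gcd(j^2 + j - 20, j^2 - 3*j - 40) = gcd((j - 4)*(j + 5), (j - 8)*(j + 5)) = j + 5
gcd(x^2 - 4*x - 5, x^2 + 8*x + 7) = x + 1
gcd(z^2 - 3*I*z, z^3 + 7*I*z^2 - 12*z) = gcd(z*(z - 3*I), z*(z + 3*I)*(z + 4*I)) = z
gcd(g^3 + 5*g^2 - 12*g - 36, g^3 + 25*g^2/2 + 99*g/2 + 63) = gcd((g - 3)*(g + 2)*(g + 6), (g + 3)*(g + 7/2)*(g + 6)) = g + 6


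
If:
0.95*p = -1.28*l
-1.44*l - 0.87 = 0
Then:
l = -0.60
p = 0.81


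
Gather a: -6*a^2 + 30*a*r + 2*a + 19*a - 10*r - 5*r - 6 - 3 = -6*a^2 + a*(30*r + 21) - 15*r - 9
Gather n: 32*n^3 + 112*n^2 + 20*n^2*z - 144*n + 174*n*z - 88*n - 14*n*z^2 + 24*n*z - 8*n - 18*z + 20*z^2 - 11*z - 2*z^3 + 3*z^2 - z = 32*n^3 + n^2*(20*z + 112) + n*(-14*z^2 + 198*z - 240) - 2*z^3 + 23*z^2 - 30*z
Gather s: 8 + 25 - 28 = 5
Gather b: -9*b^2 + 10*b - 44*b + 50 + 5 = -9*b^2 - 34*b + 55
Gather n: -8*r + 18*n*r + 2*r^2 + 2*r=18*n*r + 2*r^2 - 6*r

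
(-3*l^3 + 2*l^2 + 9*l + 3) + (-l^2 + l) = -3*l^3 + l^2 + 10*l + 3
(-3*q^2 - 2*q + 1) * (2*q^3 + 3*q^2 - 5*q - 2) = -6*q^5 - 13*q^4 + 11*q^3 + 19*q^2 - q - 2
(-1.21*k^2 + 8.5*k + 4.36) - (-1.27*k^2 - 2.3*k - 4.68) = 0.0600000000000001*k^2 + 10.8*k + 9.04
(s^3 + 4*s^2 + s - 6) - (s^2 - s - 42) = s^3 + 3*s^2 + 2*s + 36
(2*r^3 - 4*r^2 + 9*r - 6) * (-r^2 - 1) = -2*r^5 + 4*r^4 - 11*r^3 + 10*r^2 - 9*r + 6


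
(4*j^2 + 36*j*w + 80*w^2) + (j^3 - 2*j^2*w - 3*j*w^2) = j^3 - 2*j^2*w + 4*j^2 - 3*j*w^2 + 36*j*w + 80*w^2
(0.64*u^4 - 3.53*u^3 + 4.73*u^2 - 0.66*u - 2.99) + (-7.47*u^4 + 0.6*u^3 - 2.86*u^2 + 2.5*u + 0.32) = -6.83*u^4 - 2.93*u^3 + 1.87*u^2 + 1.84*u - 2.67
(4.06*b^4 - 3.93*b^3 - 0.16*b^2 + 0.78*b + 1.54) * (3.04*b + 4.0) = 12.3424*b^5 + 4.2928*b^4 - 16.2064*b^3 + 1.7312*b^2 + 7.8016*b + 6.16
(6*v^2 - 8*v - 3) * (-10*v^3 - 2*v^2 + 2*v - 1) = -60*v^5 + 68*v^4 + 58*v^3 - 16*v^2 + 2*v + 3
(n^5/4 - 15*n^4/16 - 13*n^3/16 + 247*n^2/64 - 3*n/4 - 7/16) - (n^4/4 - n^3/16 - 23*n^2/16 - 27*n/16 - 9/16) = n^5/4 - 19*n^4/16 - 3*n^3/4 + 339*n^2/64 + 15*n/16 + 1/8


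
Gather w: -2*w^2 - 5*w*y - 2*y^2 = -2*w^2 - 5*w*y - 2*y^2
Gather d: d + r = d + r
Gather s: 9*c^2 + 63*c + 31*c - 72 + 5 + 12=9*c^2 + 94*c - 55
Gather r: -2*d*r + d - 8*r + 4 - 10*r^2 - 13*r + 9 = d - 10*r^2 + r*(-2*d - 21) + 13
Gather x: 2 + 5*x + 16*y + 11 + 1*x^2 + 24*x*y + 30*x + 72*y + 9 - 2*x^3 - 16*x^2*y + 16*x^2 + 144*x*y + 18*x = -2*x^3 + x^2*(17 - 16*y) + x*(168*y + 53) + 88*y + 22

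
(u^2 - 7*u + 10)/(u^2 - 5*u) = (u - 2)/u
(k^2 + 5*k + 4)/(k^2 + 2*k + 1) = (k + 4)/(k + 1)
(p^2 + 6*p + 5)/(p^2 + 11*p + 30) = (p + 1)/(p + 6)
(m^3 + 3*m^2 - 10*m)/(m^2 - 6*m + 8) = m*(m + 5)/(m - 4)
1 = 1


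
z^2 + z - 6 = (z - 2)*(z + 3)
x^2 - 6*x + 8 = (x - 4)*(x - 2)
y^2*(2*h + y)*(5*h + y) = 10*h^2*y^2 + 7*h*y^3 + y^4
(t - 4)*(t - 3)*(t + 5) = t^3 - 2*t^2 - 23*t + 60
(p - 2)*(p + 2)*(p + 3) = p^3 + 3*p^2 - 4*p - 12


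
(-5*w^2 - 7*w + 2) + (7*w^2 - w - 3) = 2*w^2 - 8*w - 1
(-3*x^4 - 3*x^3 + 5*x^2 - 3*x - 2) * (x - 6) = -3*x^5 + 15*x^4 + 23*x^3 - 33*x^2 + 16*x + 12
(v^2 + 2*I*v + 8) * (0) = 0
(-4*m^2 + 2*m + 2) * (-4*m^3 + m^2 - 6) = 16*m^5 - 12*m^4 - 6*m^3 + 26*m^2 - 12*m - 12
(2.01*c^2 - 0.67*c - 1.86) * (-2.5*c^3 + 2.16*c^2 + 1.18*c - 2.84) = -5.025*c^5 + 6.0166*c^4 + 5.5746*c^3 - 10.5166*c^2 - 0.292*c + 5.2824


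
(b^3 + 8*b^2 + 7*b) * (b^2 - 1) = b^5 + 8*b^4 + 6*b^3 - 8*b^2 - 7*b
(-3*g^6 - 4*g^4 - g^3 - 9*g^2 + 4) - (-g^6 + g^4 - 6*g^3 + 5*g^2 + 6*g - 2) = -2*g^6 - 5*g^4 + 5*g^3 - 14*g^2 - 6*g + 6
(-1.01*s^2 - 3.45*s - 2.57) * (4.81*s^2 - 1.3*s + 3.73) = -4.8581*s^4 - 15.2815*s^3 - 11.644*s^2 - 9.5275*s - 9.5861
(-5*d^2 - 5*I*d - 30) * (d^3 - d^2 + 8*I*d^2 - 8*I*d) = -5*d^5 + 5*d^4 - 45*I*d^4 + 10*d^3 + 45*I*d^3 - 10*d^2 - 240*I*d^2 + 240*I*d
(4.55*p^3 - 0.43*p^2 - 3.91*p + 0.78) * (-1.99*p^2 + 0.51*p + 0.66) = -9.0545*p^5 + 3.1762*p^4 + 10.5646*p^3 - 3.8301*p^2 - 2.1828*p + 0.5148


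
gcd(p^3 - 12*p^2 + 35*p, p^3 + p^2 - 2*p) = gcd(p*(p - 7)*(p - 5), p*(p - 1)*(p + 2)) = p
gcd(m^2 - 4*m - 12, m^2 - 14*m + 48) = m - 6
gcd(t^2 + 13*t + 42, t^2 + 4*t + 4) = 1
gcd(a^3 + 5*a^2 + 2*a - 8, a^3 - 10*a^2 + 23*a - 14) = a - 1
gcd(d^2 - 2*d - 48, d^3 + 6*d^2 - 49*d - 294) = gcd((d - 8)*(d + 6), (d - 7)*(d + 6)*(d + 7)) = d + 6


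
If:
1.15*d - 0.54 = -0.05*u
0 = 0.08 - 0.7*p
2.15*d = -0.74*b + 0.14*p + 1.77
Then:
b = 0.126321974148061*u + 1.04923619271445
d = 0.469565217391304 - 0.0434782608695652*u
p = 0.11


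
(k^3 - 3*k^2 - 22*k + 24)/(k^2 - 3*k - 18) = (k^2 + 3*k - 4)/(k + 3)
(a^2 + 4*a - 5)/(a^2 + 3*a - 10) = (a - 1)/(a - 2)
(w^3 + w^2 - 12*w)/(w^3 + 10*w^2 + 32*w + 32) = w*(w - 3)/(w^2 + 6*w + 8)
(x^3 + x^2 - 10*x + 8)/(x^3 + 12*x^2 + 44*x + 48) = (x^2 - 3*x + 2)/(x^2 + 8*x + 12)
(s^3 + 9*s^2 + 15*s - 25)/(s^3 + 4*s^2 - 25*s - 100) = (s^2 + 4*s - 5)/(s^2 - s - 20)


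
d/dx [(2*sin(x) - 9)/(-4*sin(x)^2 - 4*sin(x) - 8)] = (2*sin(x)^2 - 18*sin(x) - 13)*cos(x)/(4*(sin(x)^2 + sin(x) + 2)^2)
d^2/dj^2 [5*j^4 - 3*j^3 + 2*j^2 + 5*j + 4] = 60*j^2 - 18*j + 4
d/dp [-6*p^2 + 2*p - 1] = 2 - 12*p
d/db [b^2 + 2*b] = 2*b + 2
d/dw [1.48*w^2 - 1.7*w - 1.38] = 2.96*w - 1.7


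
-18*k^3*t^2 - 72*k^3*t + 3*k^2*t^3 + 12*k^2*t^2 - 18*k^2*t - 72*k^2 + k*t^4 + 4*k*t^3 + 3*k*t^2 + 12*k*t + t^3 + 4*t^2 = (-3*k + t)*(6*k + t)*(t + 4)*(k*t + 1)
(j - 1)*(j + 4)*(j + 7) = j^3 + 10*j^2 + 17*j - 28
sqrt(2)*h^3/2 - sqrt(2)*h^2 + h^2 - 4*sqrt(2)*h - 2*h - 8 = (h - 4)*(h + sqrt(2))*(sqrt(2)*h/2 + sqrt(2))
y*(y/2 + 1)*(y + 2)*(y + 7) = y^4/2 + 11*y^3/2 + 16*y^2 + 14*y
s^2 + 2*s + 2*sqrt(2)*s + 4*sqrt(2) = (s + 2)*(s + 2*sqrt(2))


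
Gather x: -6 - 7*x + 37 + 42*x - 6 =35*x + 25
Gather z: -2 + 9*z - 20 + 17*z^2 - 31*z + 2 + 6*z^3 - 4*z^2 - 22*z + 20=6*z^3 + 13*z^2 - 44*z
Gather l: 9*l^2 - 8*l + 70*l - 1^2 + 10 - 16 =9*l^2 + 62*l - 7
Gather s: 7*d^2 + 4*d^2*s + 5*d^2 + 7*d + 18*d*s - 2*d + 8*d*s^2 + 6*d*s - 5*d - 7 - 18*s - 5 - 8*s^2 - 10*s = 12*d^2 + s^2*(8*d - 8) + s*(4*d^2 + 24*d - 28) - 12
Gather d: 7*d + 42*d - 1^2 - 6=49*d - 7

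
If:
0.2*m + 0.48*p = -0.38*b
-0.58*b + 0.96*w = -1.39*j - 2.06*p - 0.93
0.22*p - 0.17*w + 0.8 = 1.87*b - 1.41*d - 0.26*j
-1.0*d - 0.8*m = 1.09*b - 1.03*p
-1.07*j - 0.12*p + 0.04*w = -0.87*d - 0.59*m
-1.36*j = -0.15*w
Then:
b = -0.37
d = -1.06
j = -0.05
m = 1.44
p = -0.31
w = -0.46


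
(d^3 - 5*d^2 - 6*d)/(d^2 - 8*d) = (d^2 - 5*d - 6)/(d - 8)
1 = 1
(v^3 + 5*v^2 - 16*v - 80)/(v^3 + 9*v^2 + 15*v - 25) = (v^2 - 16)/(v^2 + 4*v - 5)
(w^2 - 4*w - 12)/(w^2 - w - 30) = (w + 2)/(w + 5)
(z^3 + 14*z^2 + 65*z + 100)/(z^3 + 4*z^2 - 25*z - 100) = (z + 5)/(z - 5)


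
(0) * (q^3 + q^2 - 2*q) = 0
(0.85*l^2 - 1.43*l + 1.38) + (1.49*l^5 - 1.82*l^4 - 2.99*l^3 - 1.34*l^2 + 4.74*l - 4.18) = 1.49*l^5 - 1.82*l^4 - 2.99*l^3 - 0.49*l^2 + 3.31*l - 2.8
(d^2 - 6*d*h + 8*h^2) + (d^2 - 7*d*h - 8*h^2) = 2*d^2 - 13*d*h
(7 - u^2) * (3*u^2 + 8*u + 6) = -3*u^4 - 8*u^3 + 15*u^2 + 56*u + 42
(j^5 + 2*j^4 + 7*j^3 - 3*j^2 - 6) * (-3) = -3*j^5 - 6*j^4 - 21*j^3 + 9*j^2 + 18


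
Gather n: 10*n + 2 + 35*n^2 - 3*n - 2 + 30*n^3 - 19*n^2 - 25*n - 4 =30*n^3 + 16*n^2 - 18*n - 4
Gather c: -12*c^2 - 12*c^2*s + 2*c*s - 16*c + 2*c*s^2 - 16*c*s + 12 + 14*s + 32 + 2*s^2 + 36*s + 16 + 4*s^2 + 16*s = c^2*(-12*s - 12) + c*(2*s^2 - 14*s - 16) + 6*s^2 + 66*s + 60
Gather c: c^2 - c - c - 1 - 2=c^2 - 2*c - 3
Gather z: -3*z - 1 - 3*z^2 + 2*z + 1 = -3*z^2 - z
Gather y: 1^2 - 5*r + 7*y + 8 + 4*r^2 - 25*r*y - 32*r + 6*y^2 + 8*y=4*r^2 - 37*r + 6*y^2 + y*(15 - 25*r) + 9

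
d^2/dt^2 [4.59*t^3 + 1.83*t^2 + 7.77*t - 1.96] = 27.54*t + 3.66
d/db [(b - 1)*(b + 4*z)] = 2*b + 4*z - 1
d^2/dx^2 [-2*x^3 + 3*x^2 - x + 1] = 6 - 12*x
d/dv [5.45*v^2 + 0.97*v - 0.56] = 10.9*v + 0.97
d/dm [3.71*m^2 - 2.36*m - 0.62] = 7.42*m - 2.36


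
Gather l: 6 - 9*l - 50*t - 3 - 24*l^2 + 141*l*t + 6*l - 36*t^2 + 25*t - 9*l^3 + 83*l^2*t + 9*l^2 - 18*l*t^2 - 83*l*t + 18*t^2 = -9*l^3 + l^2*(83*t - 15) + l*(-18*t^2 + 58*t - 3) - 18*t^2 - 25*t + 3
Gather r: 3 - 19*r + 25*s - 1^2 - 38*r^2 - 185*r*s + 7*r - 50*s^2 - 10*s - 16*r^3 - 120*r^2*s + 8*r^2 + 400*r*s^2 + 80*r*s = -16*r^3 + r^2*(-120*s - 30) + r*(400*s^2 - 105*s - 12) - 50*s^2 + 15*s + 2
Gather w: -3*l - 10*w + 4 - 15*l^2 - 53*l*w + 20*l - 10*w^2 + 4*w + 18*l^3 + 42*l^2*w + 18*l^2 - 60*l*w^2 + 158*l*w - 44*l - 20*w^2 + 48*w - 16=18*l^3 + 3*l^2 - 27*l + w^2*(-60*l - 30) + w*(42*l^2 + 105*l + 42) - 12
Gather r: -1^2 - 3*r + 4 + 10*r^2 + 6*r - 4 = 10*r^2 + 3*r - 1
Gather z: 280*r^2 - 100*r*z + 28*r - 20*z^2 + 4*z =280*r^2 + 28*r - 20*z^2 + z*(4 - 100*r)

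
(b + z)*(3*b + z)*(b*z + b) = 3*b^3*z + 3*b^3 + 4*b^2*z^2 + 4*b^2*z + b*z^3 + b*z^2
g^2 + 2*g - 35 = (g - 5)*(g + 7)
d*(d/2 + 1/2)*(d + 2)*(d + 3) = d^4/2 + 3*d^3 + 11*d^2/2 + 3*d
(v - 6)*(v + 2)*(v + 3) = v^3 - v^2 - 24*v - 36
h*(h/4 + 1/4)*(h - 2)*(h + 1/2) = h^4/4 - h^3/8 - 5*h^2/8 - h/4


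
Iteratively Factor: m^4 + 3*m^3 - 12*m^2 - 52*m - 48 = (m + 2)*(m^3 + m^2 - 14*m - 24) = (m + 2)*(m + 3)*(m^2 - 2*m - 8) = (m - 4)*(m + 2)*(m + 3)*(m + 2)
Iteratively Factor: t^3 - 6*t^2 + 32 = (t - 4)*(t^2 - 2*t - 8) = (t - 4)*(t + 2)*(t - 4)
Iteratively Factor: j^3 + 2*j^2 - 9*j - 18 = (j - 3)*(j^2 + 5*j + 6) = (j - 3)*(j + 3)*(j + 2)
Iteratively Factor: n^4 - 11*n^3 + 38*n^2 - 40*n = (n - 5)*(n^3 - 6*n^2 + 8*n) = (n - 5)*(n - 4)*(n^2 - 2*n) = (n - 5)*(n - 4)*(n - 2)*(n)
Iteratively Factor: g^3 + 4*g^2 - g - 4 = (g - 1)*(g^2 + 5*g + 4) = (g - 1)*(g + 1)*(g + 4)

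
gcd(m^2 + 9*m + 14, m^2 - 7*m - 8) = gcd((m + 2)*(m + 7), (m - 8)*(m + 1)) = 1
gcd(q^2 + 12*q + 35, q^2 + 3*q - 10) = q + 5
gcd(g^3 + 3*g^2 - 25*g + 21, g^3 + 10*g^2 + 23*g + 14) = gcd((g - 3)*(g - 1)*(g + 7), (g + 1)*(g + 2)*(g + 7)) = g + 7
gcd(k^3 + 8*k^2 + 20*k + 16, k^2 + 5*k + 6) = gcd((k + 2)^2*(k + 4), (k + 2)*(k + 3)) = k + 2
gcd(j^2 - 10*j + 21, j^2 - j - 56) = 1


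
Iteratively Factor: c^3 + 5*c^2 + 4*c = (c + 4)*(c^2 + c) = (c + 1)*(c + 4)*(c)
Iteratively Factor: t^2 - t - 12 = (t + 3)*(t - 4)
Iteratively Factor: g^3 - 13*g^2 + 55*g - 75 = (g - 3)*(g^2 - 10*g + 25) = (g - 5)*(g - 3)*(g - 5)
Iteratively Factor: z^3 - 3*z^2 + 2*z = (z - 1)*(z^2 - 2*z) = z*(z - 1)*(z - 2)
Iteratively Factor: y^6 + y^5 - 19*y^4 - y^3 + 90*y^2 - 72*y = (y + 4)*(y^5 - 3*y^4 - 7*y^3 + 27*y^2 - 18*y) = (y - 3)*(y + 4)*(y^4 - 7*y^2 + 6*y) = (y - 3)*(y - 1)*(y + 4)*(y^3 + y^2 - 6*y) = (y - 3)*(y - 1)*(y + 3)*(y + 4)*(y^2 - 2*y) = (y - 3)*(y - 2)*(y - 1)*(y + 3)*(y + 4)*(y)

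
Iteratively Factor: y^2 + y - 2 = (y + 2)*(y - 1)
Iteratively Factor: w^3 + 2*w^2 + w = (w)*(w^2 + 2*w + 1) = w*(w + 1)*(w + 1)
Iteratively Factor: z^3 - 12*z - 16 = (z - 4)*(z^2 + 4*z + 4) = (z - 4)*(z + 2)*(z + 2)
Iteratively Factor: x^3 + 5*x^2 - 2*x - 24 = (x + 4)*(x^2 + x - 6) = (x - 2)*(x + 4)*(x + 3)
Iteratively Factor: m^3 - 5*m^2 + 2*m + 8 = (m - 4)*(m^2 - m - 2) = (m - 4)*(m - 2)*(m + 1)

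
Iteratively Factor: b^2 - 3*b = (b)*(b - 3)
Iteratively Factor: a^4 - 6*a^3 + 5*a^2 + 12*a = (a + 1)*(a^3 - 7*a^2 + 12*a) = (a - 4)*(a + 1)*(a^2 - 3*a) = a*(a - 4)*(a + 1)*(a - 3)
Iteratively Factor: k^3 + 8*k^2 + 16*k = (k + 4)*(k^2 + 4*k) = (k + 4)^2*(k)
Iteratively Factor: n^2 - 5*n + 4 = (n - 1)*(n - 4)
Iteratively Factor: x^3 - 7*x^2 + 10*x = (x - 2)*(x^2 - 5*x) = x*(x - 2)*(x - 5)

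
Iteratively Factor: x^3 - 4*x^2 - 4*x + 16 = (x - 4)*(x^2 - 4) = (x - 4)*(x + 2)*(x - 2)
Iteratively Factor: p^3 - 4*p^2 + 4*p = (p)*(p^2 - 4*p + 4) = p*(p - 2)*(p - 2)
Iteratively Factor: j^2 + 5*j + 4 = (j + 4)*(j + 1)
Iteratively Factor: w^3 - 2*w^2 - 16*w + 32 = (w + 4)*(w^2 - 6*w + 8) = (w - 4)*(w + 4)*(w - 2)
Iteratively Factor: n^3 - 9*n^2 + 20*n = (n - 5)*(n^2 - 4*n) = n*(n - 5)*(n - 4)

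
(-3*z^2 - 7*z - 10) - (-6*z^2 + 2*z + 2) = 3*z^2 - 9*z - 12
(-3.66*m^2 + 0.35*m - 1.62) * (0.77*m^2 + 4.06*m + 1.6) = -2.8182*m^4 - 14.5901*m^3 - 5.6824*m^2 - 6.0172*m - 2.592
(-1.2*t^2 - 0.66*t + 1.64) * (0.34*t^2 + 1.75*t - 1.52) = -0.408*t^4 - 2.3244*t^3 + 1.2266*t^2 + 3.8732*t - 2.4928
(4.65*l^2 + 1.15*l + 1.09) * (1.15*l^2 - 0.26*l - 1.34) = 5.3475*l^4 + 0.1135*l^3 - 5.2765*l^2 - 1.8244*l - 1.4606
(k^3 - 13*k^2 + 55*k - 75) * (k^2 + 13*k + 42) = k^5 - 72*k^3 + 94*k^2 + 1335*k - 3150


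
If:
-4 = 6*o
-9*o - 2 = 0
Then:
No Solution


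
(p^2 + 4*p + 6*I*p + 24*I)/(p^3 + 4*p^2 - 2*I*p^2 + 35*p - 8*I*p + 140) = (p + 6*I)/(p^2 - 2*I*p + 35)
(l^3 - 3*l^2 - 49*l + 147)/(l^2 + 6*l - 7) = (l^2 - 10*l + 21)/(l - 1)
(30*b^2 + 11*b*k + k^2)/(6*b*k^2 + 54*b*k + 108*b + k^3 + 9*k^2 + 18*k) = (5*b + k)/(k^2 + 9*k + 18)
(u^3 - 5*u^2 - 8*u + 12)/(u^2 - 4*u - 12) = u - 1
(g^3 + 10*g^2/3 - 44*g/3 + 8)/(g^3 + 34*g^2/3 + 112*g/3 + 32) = (3*g^2 - 8*g + 4)/(3*g^2 + 16*g + 16)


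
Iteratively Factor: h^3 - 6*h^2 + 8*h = (h - 2)*(h^2 - 4*h) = (h - 4)*(h - 2)*(h)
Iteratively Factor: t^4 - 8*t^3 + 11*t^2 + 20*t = (t - 4)*(t^3 - 4*t^2 - 5*t) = (t - 4)*(t + 1)*(t^2 - 5*t) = (t - 5)*(t - 4)*(t + 1)*(t)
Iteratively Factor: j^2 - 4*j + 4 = (j - 2)*(j - 2)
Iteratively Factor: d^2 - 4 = (d - 2)*(d + 2)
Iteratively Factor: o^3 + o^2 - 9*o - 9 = (o - 3)*(o^2 + 4*o + 3) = (o - 3)*(o + 3)*(o + 1)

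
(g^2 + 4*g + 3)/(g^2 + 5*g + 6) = (g + 1)/(g + 2)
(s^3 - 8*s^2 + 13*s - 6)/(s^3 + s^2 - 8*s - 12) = (s^3 - 8*s^2 + 13*s - 6)/(s^3 + s^2 - 8*s - 12)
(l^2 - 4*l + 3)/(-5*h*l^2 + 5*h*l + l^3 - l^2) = (3 - l)/(l*(5*h - l))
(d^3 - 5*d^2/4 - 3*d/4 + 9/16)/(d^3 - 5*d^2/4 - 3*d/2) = (d^2 - 2*d + 3/4)/(d*(d - 2))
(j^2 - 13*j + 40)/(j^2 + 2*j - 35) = (j - 8)/(j + 7)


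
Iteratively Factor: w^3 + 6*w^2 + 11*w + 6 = (w + 2)*(w^2 + 4*w + 3) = (w + 1)*(w + 2)*(w + 3)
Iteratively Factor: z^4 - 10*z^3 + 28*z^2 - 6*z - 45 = (z - 3)*(z^3 - 7*z^2 + 7*z + 15) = (z - 3)^2*(z^2 - 4*z - 5) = (z - 5)*(z - 3)^2*(z + 1)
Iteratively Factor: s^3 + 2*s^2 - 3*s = (s)*(s^2 + 2*s - 3) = s*(s + 3)*(s - 1)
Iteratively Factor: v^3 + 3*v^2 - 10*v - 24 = (v - 3)*(v^2 + 6*v + 8) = (v - 3)*(v + 4)*(v + 2)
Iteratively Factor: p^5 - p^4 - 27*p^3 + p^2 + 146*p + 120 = (p + 4)*(p^4 - 5*p^3 - 7*p^2 + 29*p + 30) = (p + 2)*(p + 4)*(p^3 - 7*p^2 + 7*p + 15) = (p - 3)*(p + 2)*(p + 4)*(p^2 - 4*p - 5) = (p - 5)*(p - 3)*(p + 2)*(p + 4)*(p + 1)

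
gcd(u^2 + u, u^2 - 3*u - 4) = u + 1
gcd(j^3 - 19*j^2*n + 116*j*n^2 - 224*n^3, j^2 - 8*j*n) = j - 8*n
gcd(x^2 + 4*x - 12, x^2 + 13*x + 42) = x + 6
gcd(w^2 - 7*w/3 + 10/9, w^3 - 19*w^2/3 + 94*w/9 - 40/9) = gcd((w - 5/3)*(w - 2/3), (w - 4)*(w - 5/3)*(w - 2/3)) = w^2 - 7*w/3 + 10/9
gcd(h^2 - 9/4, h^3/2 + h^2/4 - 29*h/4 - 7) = 1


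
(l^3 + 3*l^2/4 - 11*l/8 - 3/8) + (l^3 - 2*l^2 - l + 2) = 2*l^3 - 5*l^2/4 - 19*l/8 + 13/8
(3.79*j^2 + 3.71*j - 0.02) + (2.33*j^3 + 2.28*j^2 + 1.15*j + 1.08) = 2.33*j^3 + 6.07*j^2 + 4.86*j + 1.06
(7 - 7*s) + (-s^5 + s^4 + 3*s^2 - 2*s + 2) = -s^5 + s^4 + 3*s^2 - 9*s + 9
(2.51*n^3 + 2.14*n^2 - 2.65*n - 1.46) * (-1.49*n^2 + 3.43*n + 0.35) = -3.7399*n^5 + 5.4207*n^4 + 12.1672*n^3 - 6.1651*n^2 - 5.9353*n - 0.511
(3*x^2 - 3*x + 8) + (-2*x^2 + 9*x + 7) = x^2 + 6*x + 15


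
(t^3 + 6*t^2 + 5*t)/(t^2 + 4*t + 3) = t*(t + 5)/(t + 3)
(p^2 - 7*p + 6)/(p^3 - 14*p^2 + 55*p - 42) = 1/(p - 7)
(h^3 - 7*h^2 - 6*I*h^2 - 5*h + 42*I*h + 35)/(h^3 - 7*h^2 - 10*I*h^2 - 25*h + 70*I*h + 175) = (h - I)/(h - 5*I)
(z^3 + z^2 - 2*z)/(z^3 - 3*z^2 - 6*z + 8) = z/(z - 4)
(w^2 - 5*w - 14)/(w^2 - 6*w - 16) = (w - 7)/(w - 8)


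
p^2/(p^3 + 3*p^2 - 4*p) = p/(p^2 + 3*p - 4)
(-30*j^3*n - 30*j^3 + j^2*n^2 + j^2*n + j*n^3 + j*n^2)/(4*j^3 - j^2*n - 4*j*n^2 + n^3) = j*(-30*j^2*n - 30*j^2 + j*n^2 + j*n + n^3 + n^2)/(4*j^3 - j^2*n - 4*j*n^2 + n^3)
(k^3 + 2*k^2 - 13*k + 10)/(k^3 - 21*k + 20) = (k - 2)/(k - 4)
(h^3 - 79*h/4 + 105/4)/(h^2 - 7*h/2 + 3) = (2*h^2 + 3*h - 35)/(2*(h - 2))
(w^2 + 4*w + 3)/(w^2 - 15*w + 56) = (w^2 + 4*w + 3)/(w^2 - 15*w + 56)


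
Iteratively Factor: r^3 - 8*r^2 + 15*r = (r)*(r^2 - 8*r + 15) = r*(r - 3)*(r - 5)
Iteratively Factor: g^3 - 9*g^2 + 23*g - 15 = (g - 3)*(g^2 - 6*g + 5) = (g - 3)*(g - 1)*(g - 5)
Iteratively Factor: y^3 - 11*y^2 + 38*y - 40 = (y - 4)*(y^2 - 7*y + 10) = (y - 5)*(y - 4)*(y - 2)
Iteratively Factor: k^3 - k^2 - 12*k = (k - 4)*(k^2 + 3*k) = k*(k - 4)*(k + 3)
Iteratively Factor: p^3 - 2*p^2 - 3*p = (p - 3)*(p^2 + p) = (p - 3)*(p + 1)*(p)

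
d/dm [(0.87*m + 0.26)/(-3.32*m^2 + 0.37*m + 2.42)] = (2.8884*m^2 + 1.7264*m + 2.0092)/(11.0224*m^4 - 2.4568*m^3 - 15.9319*m^2 + 1.7908*m + 5.8564)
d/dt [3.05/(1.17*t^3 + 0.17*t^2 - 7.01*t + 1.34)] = (-10.7055*t^2 - 1.037*t + 21.3805)/(1.17*t^3 + 0.17*t^2 - 7.01*t + 1.34)^2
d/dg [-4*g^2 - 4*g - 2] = -8*g - 4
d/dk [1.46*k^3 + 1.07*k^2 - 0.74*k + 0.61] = 4.38*k^2 + 2.14*k - 0.74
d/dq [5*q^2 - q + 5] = 10*q - 1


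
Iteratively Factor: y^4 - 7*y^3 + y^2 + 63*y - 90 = (y - 3)*(y^3 - 4*y^2 - 11*y + 30) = (y - 3)*(y - 2)*(y^2 - 2*y - 15) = (y - 5)*(y - 3)*(y - 2)*(y + 3)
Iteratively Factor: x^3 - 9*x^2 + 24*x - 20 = (x - 2)*(x^2 - 7*x + 10) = (x - 2)^2*(x - 5)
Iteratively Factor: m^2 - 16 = (m + 4)*(m - 4)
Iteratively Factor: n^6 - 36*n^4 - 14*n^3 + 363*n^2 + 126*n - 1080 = (n + 4)*(n^5 - 4*n^4 - 20*n^3 + 66*n^2 + 99*n - 270) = (n + 3)*(n + 4)*(n^4 - 7*n^3 + n^2 + 63*n - 90) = (n + 3)^2*(n + 4)*(n^3 - 10*n^2 + 31*n - 30) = (n - 3)*(n + 3)^2*(n + 4)*(n^2 - 7*n + 10) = (n - 3)*(n - 2)*(n + 3)^2*(n + 4)*(n - 5)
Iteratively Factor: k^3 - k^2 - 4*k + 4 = (k - 2)*(k^2 + k - 2) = (k - 2)*(k + 2)*(k - 1)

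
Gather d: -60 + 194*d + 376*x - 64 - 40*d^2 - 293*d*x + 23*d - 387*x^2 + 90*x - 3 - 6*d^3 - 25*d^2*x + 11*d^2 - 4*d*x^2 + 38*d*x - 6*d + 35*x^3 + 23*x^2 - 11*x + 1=-6*d^3 + d^2*(-25*x - 29) + d*(-4*x^2 - 255*x + 211) + 35*x^3 - 364*x^2 + 455*x - 126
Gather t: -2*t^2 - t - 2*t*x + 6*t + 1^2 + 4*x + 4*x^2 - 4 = -2*t^2 + t*(5 - 2*x) + 4*x^2 + 4*x - 3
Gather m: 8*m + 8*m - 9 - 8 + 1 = 16*m - 16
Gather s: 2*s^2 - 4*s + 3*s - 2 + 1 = 2*s^2 - s - 1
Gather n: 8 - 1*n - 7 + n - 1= 0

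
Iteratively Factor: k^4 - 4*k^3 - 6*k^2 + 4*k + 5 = (k - 5)*(k^3 + k^2 - k - 1) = (k - 5)*(k - 1)*(k^2 + 2*k + 1) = (k - 5)*(k - 1)*(k + 1)*(k + 1)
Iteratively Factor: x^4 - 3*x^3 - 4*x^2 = (x + 1)*(x^3 - 4*x^2) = (x - 4)*(x + 1)*(x^2) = x*(x - 4)*(x + 1)*(x)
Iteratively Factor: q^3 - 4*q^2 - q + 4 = (q - 1)*(q^2 - 3*q - 4) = (q - 1)*(q + 1)*(q - 4)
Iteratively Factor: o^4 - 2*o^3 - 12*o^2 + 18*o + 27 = (o - 3)*(o^3 + o^2 - 9*o - 9) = (o - 3)*(o + 3)*(o^2 - 2*o - 3) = (o - 3)*(o + 1)*(o + 3)*(o - 3)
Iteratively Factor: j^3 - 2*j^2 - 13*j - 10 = (j + 1)*(j^2 - 3*j - 10) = (j + 1)*(j + 2)*(j - 5)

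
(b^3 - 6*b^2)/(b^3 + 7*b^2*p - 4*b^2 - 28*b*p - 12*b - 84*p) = b^2/(b^2 + 7*b*p + 2*b + 14*p)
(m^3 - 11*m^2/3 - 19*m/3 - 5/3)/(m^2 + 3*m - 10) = (3*m^3 - 11*m^2 - 19*m - 5)/(3*(m^2 + 3*m - 10))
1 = 1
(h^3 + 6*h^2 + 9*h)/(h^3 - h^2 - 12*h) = (h + 3)/(h - 4)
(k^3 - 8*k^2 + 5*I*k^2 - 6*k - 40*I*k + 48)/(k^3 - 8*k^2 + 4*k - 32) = (k + 3*I)/(k - 2*I)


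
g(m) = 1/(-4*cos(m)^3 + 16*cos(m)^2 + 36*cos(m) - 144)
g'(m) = (-12*sin(m)*cos(m)^2 + 32*sin(m)*cos(m) + 36*sin(m))/(-4*cos(m)^3 + 16*cos(m)^2 + 36*cos(m) - 144)^2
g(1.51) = -0.01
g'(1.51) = 0.00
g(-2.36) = -0.01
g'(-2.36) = -0.00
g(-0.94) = -0.01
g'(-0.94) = -0.00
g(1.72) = -0.01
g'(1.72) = 0.00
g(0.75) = -0.01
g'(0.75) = 0.00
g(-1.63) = -0.01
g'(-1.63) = -0.00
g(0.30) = -0.01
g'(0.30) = 0.00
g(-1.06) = -0.01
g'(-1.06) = -0.00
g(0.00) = -0.01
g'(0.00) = 0.00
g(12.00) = -0.00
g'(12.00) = 0.00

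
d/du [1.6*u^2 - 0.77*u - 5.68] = 3.2*u - 0.77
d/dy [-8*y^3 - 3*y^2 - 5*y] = -24*y^2 - 6*y - 5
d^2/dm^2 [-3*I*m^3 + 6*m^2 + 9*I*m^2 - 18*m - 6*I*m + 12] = -18*I*m + 12 + 18*I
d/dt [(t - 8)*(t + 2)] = 2*t - 6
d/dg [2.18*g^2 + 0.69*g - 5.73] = 4.36*g + 0.69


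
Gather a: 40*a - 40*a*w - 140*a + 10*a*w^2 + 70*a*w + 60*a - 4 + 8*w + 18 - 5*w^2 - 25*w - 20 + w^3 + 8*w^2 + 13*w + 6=a*(10*w^2 + 30*w - 40) + w^3 + 3*w^2 - 4*w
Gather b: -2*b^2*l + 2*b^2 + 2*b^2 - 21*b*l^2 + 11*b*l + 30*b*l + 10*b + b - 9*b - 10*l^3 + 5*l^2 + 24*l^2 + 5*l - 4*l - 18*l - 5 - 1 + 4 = b^2*(4 - 2*l) + b*(-21*l^2 + 41*l + 2) - 10*l^3 + 29*l^2 - 17*l - 2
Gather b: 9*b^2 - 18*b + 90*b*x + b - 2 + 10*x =9*b^2 + b*(90*x - 17) + 10*x - 2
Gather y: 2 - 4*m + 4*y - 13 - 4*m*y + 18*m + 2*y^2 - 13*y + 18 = 14*m + 2*y^2 + y*(-4*m - 9) + 7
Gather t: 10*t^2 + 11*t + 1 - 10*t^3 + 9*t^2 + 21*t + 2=-10*t^3 + 19*t^2 + 32*t + 3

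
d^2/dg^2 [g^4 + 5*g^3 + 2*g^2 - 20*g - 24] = 12*g^2 + 30*g + 4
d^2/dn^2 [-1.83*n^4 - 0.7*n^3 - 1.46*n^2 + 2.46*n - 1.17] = -21.96*n^2 - 4.2*n - 2.92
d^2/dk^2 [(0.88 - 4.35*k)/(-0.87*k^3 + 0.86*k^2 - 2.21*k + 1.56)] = (19.75509*k^5 - 27.520884*k^4 + 0.241685999999987*k^3 + 56.788896*k^2 - 32.146608*k + 23.75932)/(0.658503*k^9 - 1.952802*k^8 + 6.948603*k^7 - 14.09948*k^6 + 24.654201*k^5 - 34.058778*k^4 + 34.935173*k^3 - 29.136276*k^2 + 16.134768*k - 3.796416)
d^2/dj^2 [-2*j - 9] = 0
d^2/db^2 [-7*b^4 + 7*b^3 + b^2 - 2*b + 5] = -84*b^2 + 42*b + 2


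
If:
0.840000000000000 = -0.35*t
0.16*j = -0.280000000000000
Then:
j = -1.75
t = -2.40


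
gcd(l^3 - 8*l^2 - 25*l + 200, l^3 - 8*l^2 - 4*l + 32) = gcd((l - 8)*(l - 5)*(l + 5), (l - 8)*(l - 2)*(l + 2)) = l - 8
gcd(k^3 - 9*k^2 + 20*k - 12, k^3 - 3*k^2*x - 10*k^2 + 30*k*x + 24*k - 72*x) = k - 6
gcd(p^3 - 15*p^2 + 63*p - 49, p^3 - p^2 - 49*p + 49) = p^2 - 8*p + 7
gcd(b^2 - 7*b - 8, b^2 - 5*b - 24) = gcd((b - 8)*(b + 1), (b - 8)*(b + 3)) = b - 8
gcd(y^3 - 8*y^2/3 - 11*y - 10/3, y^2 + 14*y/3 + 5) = 1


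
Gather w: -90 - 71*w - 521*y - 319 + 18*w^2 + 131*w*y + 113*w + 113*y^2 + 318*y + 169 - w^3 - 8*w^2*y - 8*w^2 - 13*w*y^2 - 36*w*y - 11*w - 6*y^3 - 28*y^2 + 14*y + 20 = -w^3 + w^2*(10 - 8*y) + w*(-13*y^2 + 95*y + 31) - 6*y^3 + 85*y^2 - 189*y - 220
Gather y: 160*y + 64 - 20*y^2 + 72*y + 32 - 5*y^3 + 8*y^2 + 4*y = -5*y^3 - 12*y^2 + 236*y + 96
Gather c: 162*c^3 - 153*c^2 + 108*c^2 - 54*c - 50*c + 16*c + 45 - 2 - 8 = 162*c^3 - 45*c^2 - 88*c + 35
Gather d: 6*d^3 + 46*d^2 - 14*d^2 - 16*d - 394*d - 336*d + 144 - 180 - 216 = 6*d^3 + 32*d^2 - 746*d - 252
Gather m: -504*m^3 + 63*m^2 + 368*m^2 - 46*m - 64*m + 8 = -504*m^3 + 431*m^2 - 110*m + 8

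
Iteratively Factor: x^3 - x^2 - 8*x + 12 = (x - 2)*(x^2 + x - 6) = (x - 2)^2*(x + 3)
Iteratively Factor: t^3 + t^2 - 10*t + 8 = (t - 2)*(t^2 + 3*t - 4) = (t - 2)*(t + 4)*(t - 1)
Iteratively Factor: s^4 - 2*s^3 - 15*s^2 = (s - 5)*(s^3 + 3*s^2) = s*(s - 5)*(s^2 + 3*s) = s^2*(s - 5)*(s + 3)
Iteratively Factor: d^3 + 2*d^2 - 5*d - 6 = (d + 1)*(d^2 + d - 6) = (d - 2)*(d + 1)*(d + 3)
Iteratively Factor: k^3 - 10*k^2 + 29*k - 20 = (k - 4)*(k^2 - 6*k + 5) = (k - 5)*(k - 4)*(k - 1)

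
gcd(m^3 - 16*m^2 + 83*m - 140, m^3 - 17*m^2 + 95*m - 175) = m^2 - 12*m + 35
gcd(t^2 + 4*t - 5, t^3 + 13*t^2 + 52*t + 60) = t + 5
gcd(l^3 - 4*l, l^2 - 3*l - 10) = l + 2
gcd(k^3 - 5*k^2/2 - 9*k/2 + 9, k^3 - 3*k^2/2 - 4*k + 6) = k^2 + k/2 - 3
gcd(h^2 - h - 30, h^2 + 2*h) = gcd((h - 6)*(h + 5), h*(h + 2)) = 1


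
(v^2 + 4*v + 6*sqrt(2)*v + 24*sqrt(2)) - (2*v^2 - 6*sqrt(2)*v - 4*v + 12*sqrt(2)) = -v^2 + 8*v + 12*sqrt(2)*v + 12*sqrt(2)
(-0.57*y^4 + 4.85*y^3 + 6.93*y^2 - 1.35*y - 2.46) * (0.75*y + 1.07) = -0.4275*y^5 + 3.0276*y^4 + 10.387*y^3 + 6.4026*y^2 - 3.2895*y - 2.6322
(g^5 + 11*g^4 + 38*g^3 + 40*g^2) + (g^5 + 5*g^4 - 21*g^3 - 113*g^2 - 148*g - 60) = 2*g^5 + 16*g^4 + 17*g^3 - 73*g^2 - 148*g - 60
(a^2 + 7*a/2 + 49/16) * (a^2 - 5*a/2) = a^4 + a^3 - 91*a^2/16 - 245*a/32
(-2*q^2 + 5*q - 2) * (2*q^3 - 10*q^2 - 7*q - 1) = -4*q^5 + 30*q^4 - 40*q^3 - 13*q^2 + 9*q + 2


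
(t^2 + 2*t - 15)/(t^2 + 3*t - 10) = (t - 3)/(t - 2)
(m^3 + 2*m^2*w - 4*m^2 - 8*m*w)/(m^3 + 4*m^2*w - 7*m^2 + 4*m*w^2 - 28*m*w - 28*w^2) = m*(m - 4)/(m^2 + 2*m*w - 7*m - 14*w)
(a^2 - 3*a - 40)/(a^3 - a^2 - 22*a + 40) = (a - 8)/(a^2 - 6*a + 8)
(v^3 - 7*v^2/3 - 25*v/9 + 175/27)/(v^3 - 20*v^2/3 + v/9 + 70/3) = (v - 5/3)/(v - 6)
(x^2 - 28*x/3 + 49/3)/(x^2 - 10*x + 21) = (x - 7/3)/(x - 3)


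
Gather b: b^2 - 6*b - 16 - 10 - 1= b^2 - 6*b - 27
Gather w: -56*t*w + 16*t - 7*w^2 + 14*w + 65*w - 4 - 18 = 16*t - 7*w^2 + w*(79 - 56*t) - 22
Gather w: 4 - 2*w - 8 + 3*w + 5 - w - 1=0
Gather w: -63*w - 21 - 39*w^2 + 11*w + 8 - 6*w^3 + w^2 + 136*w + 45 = -6*w^3 - 38*w^2 + 84*w + 32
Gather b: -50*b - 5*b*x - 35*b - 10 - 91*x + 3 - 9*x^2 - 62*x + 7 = b*(-5*x - 85) - 9*x^2 - 153*x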